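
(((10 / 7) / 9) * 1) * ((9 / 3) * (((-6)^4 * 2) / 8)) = 1080 / 7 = 154.29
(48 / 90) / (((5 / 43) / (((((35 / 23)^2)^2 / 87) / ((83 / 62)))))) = 1280213200 / 6062195583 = 0.21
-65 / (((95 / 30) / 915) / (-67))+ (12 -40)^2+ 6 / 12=47847711 / 38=1259150.29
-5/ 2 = -2.50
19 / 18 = 1.06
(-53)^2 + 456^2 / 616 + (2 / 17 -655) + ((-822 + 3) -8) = 2179061 / 1309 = 1664.68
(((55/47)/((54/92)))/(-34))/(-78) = 1265/1682694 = 0.00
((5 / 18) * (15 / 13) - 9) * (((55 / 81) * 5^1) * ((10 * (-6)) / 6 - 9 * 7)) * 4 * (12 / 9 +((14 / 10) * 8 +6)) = 1511294180 / 9477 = 159469.68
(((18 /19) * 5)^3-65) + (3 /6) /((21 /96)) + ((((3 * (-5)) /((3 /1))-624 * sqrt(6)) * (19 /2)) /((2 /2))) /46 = 187893473 /4417196-2964 * sqrt(6) /23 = -273.13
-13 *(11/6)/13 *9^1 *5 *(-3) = 495/2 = 247.50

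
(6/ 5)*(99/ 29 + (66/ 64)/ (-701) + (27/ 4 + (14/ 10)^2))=591443241/ 40658000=14.55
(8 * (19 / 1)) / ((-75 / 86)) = -13072 / 75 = -174.29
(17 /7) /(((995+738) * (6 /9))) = 51 /24262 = 0.00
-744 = -744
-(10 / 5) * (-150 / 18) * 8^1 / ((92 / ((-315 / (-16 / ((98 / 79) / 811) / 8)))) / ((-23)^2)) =11833500 / 64069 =184.70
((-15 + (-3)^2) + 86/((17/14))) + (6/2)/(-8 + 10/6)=20785/323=64.35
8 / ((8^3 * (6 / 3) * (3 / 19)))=19 / 384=0.05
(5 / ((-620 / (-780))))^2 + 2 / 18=343186 / 8649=39.68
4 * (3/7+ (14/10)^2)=1672/175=9.55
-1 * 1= -1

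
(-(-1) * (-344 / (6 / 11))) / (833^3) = -1892 / 1734028611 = -0.00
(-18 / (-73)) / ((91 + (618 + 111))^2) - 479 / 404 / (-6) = 734745451 / 3718203900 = 0.20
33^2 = 1089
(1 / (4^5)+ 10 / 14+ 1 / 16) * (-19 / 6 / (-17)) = 105925 / 731136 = 0.14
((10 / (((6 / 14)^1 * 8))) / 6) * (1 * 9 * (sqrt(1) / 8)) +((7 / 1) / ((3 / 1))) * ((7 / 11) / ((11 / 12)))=2.17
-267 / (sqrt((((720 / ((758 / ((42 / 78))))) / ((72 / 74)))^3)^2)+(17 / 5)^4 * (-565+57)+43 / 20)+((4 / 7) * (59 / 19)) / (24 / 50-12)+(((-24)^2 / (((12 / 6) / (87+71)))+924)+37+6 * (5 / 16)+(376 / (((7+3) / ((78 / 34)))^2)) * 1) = 8160398564447838120414988093853 / 175543354759873806239532075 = 46486.51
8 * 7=56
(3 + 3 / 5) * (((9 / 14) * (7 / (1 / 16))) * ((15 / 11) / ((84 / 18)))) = 5832 / 77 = 75.74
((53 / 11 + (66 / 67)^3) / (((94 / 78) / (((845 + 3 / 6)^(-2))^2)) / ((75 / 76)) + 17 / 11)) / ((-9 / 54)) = -1341023229000 / 24156999067501802298289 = -0.00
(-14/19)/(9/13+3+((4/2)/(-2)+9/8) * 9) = -1456/9519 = -0.15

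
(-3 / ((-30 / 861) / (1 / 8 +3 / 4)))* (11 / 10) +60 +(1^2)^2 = 115097 / 800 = 143.87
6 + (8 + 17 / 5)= 87 / 5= 17.40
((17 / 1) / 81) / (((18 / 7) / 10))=595 / 729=0.82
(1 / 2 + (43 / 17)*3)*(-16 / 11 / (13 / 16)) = -3200 / 221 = -14.48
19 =19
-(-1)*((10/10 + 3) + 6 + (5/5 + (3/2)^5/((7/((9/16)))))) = 41611/3584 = 11.61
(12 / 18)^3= 8 / 27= 0.30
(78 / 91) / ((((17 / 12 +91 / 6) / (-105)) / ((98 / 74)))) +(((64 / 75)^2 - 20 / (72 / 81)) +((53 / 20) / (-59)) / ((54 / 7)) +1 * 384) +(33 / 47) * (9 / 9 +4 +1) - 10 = 962658299430721 / 2756375865000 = 349.25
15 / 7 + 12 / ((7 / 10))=135 / 7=19.29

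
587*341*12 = 2402004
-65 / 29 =-2.24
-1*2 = -2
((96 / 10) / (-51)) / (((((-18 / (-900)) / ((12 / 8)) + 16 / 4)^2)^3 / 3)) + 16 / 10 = 101134934655094936 / 63214673514903085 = 1.60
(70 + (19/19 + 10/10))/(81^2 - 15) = 12/1091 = 0.01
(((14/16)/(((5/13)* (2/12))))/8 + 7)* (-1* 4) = -1393/40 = -34.82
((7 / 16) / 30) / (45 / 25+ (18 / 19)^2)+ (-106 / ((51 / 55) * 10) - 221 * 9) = -2000.43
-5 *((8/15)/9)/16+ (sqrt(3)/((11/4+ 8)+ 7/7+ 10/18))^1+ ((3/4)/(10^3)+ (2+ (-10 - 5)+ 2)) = -1189919/108000+ 36 *sqrt(3)/443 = -10.88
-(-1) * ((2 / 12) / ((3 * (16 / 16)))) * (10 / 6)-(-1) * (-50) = -2695 / 54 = -49.91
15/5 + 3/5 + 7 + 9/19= 11.07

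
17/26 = 0.65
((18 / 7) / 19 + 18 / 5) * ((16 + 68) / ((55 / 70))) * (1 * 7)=2921184 / 1045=2795.39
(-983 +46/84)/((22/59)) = -2434517/924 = -2634.76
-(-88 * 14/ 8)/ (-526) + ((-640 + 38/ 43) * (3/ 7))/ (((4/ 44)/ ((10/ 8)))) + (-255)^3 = -375122730757/ 22618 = -16585141.51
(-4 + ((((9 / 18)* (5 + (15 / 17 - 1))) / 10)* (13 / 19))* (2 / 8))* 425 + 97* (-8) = -747309 / 304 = -2458.25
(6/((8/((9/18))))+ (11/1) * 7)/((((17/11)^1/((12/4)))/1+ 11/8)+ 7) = 20427/2347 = 8.70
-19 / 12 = -1.58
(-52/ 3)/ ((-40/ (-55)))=-143/ 6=-23.83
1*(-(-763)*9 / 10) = 6867 / 10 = 686.70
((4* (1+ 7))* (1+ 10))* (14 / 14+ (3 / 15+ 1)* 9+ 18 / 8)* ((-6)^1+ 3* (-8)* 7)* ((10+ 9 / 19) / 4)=-214057932 / 95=-2253241.39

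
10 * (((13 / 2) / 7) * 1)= 65 / 7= 9.29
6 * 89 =534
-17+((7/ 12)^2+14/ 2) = -1391/ 144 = -9.66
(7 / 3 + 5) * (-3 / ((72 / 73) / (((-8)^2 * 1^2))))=-12848 / 9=-1427.56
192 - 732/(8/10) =-723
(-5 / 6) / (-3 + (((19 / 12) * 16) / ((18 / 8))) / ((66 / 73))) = -0.09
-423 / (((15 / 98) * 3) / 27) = -124362 / 5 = -24872.40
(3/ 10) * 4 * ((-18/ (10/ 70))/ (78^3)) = -7/ 21970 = -0.00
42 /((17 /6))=252 /17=14.82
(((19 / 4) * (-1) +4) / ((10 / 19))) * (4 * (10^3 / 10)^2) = -57000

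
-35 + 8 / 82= -1431 / 41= -34.90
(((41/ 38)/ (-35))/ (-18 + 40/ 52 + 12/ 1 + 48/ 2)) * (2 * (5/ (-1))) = 533/ 32452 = 0.02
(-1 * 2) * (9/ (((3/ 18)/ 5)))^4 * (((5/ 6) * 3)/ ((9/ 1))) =-2952450000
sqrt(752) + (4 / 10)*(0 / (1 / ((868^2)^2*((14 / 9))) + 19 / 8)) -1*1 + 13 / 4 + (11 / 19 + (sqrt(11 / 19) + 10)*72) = 4*sqrt(47) + 72*sqrt(209) / 19 + 54935 / 76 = 805.04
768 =768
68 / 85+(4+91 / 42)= 209 / 30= 6.97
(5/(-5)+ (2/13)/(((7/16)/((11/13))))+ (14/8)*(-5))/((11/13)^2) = -44729/3388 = -13.20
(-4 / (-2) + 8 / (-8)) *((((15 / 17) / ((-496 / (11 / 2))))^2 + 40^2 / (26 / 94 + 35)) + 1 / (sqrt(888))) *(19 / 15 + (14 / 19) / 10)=191 *sqrt(222) / 63270 + 408482364650575 / 6719246559744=60.84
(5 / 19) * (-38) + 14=4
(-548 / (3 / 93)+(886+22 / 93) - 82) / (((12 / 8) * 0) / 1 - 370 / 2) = 301018 / 3441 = 87.48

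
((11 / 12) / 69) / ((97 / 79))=869 / 80316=0.01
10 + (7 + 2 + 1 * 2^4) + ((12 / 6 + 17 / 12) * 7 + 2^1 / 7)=4973 / 84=59.20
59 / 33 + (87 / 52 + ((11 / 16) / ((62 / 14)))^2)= 367815797 / 105540864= 3.49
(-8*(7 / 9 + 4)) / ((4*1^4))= -86 / 9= -9.56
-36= -36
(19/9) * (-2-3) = -95/9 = -10.56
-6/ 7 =-0.86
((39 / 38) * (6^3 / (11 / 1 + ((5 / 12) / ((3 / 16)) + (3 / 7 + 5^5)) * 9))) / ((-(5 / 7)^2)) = -111132 / 7202425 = -0.02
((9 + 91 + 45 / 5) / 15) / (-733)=-109 / 10995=-0.01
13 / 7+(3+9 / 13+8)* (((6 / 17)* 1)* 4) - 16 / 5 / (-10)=722601 / 38675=18.68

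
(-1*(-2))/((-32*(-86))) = 0.00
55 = 55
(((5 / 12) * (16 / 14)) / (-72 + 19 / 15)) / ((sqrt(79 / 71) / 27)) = -1350 * sqrt(5609) / 586733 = -0.17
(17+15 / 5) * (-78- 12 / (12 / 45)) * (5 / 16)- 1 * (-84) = -2739 / 4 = -684.75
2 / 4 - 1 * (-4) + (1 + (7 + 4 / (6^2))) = 227 / 18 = 12.61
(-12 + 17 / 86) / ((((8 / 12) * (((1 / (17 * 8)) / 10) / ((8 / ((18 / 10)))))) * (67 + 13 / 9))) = -739500 / 473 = -1563.42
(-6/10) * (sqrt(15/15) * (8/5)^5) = -98304/15625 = -6.29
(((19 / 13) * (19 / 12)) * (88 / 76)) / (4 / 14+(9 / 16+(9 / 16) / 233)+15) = 1363516 / 8065941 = 0.17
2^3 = 8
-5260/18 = -2630/9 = -292.22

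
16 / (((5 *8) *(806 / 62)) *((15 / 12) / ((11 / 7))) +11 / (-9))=1584 / 40829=0.04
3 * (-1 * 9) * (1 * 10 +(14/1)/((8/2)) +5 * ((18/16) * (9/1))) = -13851/8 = -1731.38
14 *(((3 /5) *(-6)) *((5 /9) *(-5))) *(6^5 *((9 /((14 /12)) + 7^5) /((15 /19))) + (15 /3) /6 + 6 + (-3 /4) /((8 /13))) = 556477203889 /24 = 23186550162.04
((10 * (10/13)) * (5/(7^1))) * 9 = 4500/91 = 49.45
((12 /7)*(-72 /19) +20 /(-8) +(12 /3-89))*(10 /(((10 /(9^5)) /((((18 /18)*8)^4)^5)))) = -851087892362009633133428736 /133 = -6399157085428643858146081.00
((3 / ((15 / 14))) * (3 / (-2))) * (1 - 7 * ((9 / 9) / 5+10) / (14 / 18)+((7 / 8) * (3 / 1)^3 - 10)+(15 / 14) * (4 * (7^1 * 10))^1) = -187173 / 200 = -935.86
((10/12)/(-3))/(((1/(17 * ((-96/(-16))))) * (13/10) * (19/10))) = -11.47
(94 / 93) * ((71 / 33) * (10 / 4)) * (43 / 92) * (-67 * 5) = -240347425 / 282348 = -851.25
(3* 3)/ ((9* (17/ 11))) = 11/ 17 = 0.65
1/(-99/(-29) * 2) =29/198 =0.15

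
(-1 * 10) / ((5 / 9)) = -18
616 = 616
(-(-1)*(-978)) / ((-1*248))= 489 / 124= 3.94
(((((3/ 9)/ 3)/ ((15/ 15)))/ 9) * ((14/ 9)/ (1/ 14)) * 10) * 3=8.07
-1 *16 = -16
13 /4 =3.25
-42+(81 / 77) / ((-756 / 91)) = -42.13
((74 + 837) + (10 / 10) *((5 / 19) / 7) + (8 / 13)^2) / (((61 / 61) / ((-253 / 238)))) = -2591466856 / 2674763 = -968.86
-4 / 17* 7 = -28 / 17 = -1.65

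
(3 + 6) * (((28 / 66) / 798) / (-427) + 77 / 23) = 61845376 / 2052589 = 30.13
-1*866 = -866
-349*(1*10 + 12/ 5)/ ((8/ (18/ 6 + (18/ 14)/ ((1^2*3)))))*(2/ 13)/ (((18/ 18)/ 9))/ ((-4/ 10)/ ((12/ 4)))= 1752678/ 91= 19260.20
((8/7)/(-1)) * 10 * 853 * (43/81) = -2934320/567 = -5175.17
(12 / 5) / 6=2 / 5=0.40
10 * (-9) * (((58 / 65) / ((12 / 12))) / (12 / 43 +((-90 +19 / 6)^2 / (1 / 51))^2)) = -6464448 / 11903112652744495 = -0.00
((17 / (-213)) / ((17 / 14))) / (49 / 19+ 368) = -266 / 1499733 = -0.00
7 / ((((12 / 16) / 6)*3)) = 56 / 3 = 18.67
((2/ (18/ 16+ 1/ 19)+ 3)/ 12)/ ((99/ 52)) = 10933/ 53163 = 0.21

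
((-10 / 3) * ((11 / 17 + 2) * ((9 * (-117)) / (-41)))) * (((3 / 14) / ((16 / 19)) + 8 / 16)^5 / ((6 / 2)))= -3629124797924925 / 196536344510464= -18.47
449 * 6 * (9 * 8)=193968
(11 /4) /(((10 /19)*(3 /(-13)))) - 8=-3677 /120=-30.64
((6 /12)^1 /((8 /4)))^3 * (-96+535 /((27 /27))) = 439 /64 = 6.86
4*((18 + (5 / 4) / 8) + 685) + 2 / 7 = 157523 / 56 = 2812.91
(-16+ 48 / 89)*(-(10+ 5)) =20640 / 89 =231.91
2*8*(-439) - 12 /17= -7024.71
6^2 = 36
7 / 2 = 3.50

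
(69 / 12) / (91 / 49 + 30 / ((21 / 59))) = 161 / 2412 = 0.07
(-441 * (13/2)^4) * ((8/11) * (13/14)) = -23391459/44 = -531624.07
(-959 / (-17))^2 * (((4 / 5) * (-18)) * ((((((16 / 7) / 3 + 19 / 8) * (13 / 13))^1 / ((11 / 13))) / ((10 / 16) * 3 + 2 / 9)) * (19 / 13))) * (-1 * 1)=16715070792 / 141185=118391.27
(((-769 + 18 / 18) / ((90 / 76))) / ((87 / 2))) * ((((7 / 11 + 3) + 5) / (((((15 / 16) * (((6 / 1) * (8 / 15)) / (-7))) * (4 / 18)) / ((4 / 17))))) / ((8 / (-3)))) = -646912 / 5423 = -119.29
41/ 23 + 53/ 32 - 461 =-336765/ 736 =-457.56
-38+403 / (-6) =-105.17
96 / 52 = 24 / 13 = 1.85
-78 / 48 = -13 / 8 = -1.62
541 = 541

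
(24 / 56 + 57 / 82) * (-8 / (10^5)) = -129 / 1435000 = -0.00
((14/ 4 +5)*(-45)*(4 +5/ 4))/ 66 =-5355/ 176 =-30.43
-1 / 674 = -0.00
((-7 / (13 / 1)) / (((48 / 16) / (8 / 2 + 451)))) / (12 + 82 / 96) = -3920 / 617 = -6.35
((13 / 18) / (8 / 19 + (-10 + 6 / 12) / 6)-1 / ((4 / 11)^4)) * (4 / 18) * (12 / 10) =-11766059 / 763200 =-15.42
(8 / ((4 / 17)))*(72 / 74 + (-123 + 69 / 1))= -66708 / 37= -1802.92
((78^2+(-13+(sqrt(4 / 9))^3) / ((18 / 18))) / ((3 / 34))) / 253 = 5573450 / 20493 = 271.97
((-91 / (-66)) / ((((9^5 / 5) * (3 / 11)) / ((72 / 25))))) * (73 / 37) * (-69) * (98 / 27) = -59893288 / 98316585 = -0.61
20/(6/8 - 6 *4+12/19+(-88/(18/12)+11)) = -912/3205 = -0.28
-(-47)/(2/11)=517/2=258.50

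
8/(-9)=-0.89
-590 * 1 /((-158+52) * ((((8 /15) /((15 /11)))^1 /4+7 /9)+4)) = 66375 /58141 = 1.14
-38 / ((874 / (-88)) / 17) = 65.04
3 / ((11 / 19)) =57 / 11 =5.18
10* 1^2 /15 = 2 /3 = 0.67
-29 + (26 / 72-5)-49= -2975 / 36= -82.64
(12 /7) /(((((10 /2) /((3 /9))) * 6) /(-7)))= -2 /15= -0.13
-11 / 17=-0.65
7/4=1.75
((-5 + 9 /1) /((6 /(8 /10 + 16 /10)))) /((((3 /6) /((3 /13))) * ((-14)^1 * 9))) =-8 /1365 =-0.01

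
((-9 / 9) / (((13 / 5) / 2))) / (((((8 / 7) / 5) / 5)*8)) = -875 / 416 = -2.10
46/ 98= 23/ 49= 0.47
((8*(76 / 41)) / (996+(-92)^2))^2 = 23104 / 9402211225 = 0.00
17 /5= 3.40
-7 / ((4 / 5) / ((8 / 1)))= -70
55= 55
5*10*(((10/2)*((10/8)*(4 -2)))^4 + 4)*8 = 9767225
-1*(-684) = 684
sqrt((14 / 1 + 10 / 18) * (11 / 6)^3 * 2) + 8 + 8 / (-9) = 64 / 9 + 11 * sqrt(4323) / 54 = 20.50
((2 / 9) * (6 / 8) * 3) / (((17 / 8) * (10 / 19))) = 38 / 85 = 0.45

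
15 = 15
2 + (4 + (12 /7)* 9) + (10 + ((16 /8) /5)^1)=31.83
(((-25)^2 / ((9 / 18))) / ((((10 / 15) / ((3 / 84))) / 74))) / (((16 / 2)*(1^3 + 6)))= 69375 / 784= 88.49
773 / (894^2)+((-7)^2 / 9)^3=161.39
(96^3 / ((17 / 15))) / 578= 1350.60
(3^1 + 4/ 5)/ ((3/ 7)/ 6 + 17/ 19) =5054/ 1285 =3.93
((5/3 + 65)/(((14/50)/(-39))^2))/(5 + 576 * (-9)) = -63375000/253771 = -249.73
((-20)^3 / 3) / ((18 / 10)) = -40000 / 27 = -1481.48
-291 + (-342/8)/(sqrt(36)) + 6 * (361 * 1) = 1867.88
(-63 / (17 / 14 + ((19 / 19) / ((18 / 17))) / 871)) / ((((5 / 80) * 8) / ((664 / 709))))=-4590894672 / 47283919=-97.09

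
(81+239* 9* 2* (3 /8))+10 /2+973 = 10689 /4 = 2672.25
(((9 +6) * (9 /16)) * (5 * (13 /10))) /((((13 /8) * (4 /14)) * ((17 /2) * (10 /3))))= 567 /136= 4.17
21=21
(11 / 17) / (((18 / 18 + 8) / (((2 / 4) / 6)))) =11 / 1836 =0.01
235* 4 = 940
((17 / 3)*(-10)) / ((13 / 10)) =-1700 / 39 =-43.59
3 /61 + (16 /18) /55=1973 /30195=0.07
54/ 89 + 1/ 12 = 737/ 1068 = 0.69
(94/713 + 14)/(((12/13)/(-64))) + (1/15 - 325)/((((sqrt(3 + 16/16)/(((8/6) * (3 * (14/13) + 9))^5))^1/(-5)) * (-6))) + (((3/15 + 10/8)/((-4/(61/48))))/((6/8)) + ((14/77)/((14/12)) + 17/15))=-156152265.83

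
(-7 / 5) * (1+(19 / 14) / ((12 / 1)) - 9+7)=149 / 120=1.24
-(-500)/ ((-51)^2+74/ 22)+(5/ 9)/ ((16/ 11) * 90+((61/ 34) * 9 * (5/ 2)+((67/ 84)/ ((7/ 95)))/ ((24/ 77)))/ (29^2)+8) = 61857037498355/ 315625588121842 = 0.20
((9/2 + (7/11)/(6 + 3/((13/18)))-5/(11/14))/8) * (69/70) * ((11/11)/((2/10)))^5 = -37590625/54208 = -693.45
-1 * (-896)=896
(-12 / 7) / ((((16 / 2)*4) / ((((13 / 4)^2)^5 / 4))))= -1760.79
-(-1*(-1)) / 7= -0.14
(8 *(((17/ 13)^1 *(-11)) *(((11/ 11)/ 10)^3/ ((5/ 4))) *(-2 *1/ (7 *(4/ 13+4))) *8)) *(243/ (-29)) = -363528/ 888125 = -0.41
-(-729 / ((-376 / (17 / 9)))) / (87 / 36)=-4131 / 2726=-1.52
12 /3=4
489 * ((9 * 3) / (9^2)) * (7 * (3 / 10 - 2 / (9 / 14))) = -288673 / 90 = -3207.48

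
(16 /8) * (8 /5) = 16 /5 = 3.20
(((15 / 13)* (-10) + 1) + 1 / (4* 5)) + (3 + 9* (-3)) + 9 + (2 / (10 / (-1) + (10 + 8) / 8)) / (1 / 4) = -213757 / 8060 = -26.52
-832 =-832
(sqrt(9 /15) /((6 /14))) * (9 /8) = 2.03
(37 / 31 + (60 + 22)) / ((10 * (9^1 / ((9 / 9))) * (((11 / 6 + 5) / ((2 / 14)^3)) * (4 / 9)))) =7737 / 8719060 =0.00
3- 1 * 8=-5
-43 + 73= 30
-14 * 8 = -112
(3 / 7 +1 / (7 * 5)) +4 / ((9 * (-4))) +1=424 / 315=1.35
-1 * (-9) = 9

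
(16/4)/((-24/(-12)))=2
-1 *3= -3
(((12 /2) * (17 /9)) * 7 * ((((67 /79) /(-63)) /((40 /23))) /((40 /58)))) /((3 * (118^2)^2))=-759713 /496249555449600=-0.00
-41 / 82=-1 / 2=-0.50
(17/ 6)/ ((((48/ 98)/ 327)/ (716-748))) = -181594/ 3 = -60531.33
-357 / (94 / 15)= -5355 / 94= -56.97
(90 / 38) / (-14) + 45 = 11925 / 266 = 44.83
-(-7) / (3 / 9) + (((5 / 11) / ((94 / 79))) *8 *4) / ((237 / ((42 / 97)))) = 1054249 / 50149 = 21.02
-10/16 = -5/8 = -0.62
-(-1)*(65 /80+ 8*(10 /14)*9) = 5851 /112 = 52.24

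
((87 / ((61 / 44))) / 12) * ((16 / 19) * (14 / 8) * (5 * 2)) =89320 / 1159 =77.07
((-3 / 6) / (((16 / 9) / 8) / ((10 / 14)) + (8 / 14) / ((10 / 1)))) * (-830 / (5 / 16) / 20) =5229 / 29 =180.31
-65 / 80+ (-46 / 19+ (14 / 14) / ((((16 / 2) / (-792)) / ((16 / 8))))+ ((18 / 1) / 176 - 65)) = -889943 / 3344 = -266.13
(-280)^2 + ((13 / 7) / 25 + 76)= 78476.07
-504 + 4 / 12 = -1511 / 3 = -503.67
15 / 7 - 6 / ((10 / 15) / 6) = -363 / 7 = -51.86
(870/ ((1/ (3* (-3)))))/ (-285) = 522/ 19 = 27.47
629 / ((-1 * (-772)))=629 / 772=0.81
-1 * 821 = -821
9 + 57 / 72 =235 / 24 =9.79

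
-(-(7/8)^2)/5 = 49/320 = 0.15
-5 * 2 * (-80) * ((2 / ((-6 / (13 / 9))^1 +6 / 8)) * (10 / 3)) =-832000 / 531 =-1566.85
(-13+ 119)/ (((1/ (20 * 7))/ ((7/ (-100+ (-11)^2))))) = 14840/ 3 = 4946.67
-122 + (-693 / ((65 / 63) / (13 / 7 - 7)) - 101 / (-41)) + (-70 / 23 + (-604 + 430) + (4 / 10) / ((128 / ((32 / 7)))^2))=3157.76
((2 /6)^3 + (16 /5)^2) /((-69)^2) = 6937 /3213675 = 0.00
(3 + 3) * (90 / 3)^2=5400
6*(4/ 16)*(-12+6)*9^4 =-59049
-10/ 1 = -10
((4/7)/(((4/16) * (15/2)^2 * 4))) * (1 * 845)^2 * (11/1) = 79789.46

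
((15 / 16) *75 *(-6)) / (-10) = 675 / 16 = 42.19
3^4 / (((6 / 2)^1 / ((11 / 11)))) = 27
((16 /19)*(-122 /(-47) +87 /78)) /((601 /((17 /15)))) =123352 /20931027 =0.01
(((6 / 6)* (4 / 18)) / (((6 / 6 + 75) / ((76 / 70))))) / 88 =1 / 27720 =0.00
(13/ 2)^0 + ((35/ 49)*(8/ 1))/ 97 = 1.06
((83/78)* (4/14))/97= 83/26481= 0.00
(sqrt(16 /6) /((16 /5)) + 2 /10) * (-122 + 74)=-10 * sqrt(6) -48 /5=-34.09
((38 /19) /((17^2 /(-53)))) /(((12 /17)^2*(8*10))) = -53 /5760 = -0.01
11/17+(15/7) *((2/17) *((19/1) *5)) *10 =1681/7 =240.14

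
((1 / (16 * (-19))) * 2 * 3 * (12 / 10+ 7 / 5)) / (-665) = 0.00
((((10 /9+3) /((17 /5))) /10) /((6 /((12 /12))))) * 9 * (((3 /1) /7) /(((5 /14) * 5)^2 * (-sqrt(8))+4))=-161875 * sqrt(2) /21337924 - 25382 /5334481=-0.02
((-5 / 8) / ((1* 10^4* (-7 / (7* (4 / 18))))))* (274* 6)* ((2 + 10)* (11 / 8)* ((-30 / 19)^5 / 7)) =-9155025 / 17332693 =-0.53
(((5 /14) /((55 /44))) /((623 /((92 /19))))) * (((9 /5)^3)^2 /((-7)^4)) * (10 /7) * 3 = 586710864 /4351910040625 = 0.00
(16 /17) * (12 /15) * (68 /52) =0.98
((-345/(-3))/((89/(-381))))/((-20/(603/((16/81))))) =428011209/5696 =75142.42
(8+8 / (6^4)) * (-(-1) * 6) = 1297 / 27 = 48.04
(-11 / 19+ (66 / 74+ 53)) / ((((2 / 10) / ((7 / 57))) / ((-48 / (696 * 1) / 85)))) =-174902 / 6585001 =-0.03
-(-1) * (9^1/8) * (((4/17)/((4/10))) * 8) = 5.29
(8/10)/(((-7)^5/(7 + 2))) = -36/84035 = -0.00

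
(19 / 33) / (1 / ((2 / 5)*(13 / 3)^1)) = 494 / 495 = 1.00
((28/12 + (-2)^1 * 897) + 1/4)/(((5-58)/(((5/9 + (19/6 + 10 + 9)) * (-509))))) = -4475266957/11448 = -390921.29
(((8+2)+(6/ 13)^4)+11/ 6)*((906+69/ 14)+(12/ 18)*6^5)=8271252843/ 114244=72399.89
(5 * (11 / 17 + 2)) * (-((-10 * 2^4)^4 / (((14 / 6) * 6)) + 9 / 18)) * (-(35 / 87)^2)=100272785.57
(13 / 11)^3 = 2197 / 1331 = 1.65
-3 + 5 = 2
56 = 56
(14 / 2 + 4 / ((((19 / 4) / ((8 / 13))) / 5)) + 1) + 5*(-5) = -3559 / 247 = -14.41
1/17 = 0.06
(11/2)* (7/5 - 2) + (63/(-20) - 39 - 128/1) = -3469/20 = -173.45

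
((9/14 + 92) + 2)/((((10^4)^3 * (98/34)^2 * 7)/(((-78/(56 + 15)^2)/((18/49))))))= -199121/2904825840000000000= -0.00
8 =8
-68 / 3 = -22.67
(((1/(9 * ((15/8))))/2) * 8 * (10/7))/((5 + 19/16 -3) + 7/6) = 1024/13167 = 0.08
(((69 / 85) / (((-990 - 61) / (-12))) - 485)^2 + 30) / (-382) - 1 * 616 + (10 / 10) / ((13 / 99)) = -48518412591256217 / 39632365889350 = -1224.21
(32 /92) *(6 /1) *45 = 2160 /23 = 93.91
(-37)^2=1369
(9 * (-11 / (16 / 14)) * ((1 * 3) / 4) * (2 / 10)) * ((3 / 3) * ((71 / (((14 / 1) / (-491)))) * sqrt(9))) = 31061151 / 320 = 97066.10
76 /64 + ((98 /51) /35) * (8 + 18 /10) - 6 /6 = 14801 /20400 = 0.73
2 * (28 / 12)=14 / 3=4.67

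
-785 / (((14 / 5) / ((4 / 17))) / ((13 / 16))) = -51025 / 952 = -53.60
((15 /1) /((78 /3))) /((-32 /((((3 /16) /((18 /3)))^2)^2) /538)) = -4035 /436207616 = -0.00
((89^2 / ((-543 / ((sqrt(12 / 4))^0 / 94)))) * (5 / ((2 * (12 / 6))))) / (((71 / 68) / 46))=-15485555 / 1811991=-8.55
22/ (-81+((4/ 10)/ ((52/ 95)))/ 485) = -277420/ 1021391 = -0.27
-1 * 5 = -5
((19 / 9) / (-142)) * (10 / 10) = -19 / 1278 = -0.01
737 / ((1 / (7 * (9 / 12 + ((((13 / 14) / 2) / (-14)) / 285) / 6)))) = 370509799 / 95760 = 3869.15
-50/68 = -25/34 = -0.74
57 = 57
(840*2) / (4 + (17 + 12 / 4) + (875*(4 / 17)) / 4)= 22.26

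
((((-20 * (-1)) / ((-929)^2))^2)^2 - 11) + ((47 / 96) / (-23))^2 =-29750799815675255308841113228895 / 2704729576233337542791843963904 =-11.00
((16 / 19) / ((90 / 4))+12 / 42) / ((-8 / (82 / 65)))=-39647 / 778050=-0.05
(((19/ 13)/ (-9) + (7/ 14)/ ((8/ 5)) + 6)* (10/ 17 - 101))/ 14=-6550897/ 148512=-44.11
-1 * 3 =-3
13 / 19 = 0.68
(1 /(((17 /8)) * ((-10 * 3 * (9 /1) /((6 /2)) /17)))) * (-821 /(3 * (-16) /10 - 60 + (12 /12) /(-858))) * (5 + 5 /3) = -18784480 /2501973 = -7.51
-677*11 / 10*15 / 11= -2031 / 2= -1015.50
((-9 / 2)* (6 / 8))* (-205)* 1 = 5535 / 8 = 691.88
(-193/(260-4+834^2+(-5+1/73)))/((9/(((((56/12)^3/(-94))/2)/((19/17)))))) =0.00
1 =1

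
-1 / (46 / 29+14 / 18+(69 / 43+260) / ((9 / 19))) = -3741 / 2074910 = -0.00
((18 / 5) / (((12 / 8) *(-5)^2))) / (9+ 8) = 12 / 2125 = 0.01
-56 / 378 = -4 / 27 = -0.15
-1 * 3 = -3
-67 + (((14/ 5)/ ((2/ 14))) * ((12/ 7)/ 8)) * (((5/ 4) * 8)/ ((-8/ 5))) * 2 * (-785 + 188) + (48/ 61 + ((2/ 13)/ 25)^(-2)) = 14074539/ 244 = 57682.54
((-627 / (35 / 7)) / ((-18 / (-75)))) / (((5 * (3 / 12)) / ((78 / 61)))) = -32604 / 61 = -534.49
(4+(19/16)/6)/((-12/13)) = -5239/1152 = -4.55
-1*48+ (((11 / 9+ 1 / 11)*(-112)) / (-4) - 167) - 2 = -17843 / 99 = -180.23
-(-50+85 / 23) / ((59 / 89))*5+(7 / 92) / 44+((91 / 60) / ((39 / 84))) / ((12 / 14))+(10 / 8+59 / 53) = 202452723329 / 569614320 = 355.42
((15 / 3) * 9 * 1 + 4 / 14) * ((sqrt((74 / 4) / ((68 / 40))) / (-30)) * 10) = -317 * sqrt(3145) / 357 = -49.80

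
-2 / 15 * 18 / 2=-6 / 5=-1.20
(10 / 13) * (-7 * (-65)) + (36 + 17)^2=3159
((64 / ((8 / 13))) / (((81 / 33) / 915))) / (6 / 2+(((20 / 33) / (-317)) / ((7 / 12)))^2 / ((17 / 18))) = 3534066847150840 / 273472906779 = 12922.91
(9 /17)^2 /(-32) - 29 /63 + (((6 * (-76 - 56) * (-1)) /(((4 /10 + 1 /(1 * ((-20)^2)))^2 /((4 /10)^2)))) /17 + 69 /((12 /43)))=631686529967 /2157456672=292.79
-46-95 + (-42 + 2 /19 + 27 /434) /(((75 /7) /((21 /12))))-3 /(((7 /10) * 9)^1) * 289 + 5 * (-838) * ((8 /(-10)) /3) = 2057908801 /2473800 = 831.88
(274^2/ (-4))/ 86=-18769/ 86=-218.24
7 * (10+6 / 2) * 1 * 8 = 728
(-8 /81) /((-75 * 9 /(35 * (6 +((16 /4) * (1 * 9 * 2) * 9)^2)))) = 1567664 /729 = 2150.43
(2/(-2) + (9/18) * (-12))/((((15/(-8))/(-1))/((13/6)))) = -364/45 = -8.09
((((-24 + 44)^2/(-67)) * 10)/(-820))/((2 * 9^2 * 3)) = 100/667521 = 0.00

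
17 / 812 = 0.02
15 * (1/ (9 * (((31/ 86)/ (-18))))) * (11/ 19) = -28380/ 589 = -48.18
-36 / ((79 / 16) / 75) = -43200 / 79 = -546.84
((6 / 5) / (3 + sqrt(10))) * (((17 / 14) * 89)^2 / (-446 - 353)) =1211913 / 23030 - 403971 * sqrt(10) / 23030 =-2.85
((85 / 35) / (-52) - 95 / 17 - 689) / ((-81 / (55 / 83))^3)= 0.00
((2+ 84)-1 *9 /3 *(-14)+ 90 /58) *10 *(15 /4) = 4858.19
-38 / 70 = -19 / 35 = -0.54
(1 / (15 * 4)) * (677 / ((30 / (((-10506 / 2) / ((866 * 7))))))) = -1185427 / 3637200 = -0.33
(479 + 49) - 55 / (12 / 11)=5731 / 12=477.58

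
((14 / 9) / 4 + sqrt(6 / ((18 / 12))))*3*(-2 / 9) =-43 / 27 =-1.59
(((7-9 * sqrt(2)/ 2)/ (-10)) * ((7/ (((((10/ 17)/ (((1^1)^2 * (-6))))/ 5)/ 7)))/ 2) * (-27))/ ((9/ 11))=-2622.61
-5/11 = -0.45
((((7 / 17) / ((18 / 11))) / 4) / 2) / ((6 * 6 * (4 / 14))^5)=1294139 / 4736678363136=0.00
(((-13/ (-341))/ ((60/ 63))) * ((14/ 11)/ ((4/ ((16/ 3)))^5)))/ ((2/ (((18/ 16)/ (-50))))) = -10192/ 4219875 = -0.00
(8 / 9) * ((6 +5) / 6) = 44 / 27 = 1.63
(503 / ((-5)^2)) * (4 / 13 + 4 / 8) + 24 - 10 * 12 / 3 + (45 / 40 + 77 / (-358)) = 540183 / 465400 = 1.16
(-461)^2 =212521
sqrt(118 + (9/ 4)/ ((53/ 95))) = 11.05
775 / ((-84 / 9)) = -2325 / 28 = -83.04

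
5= 5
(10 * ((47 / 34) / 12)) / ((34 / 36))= 705 / 578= 1.22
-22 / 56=-11 / 28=-0.39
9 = 9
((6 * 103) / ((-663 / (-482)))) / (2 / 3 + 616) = 148938 / 204425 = 0.73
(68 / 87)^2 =4624 / 7569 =0.61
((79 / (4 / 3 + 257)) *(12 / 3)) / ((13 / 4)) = 3792 / 10075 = 0.38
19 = 19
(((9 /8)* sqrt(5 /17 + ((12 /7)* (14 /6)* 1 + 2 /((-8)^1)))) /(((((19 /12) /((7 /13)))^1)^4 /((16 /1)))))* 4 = 8961684480* sqrt(187) /63275667377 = 1.94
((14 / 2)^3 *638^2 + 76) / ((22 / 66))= 418848504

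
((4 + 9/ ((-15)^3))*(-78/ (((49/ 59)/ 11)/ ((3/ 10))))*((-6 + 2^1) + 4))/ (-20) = 0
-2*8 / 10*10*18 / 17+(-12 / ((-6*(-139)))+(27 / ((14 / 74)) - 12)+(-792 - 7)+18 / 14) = -1616187 / 2363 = -683.96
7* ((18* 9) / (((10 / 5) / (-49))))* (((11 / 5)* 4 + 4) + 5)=-2472687 / 5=-494537.40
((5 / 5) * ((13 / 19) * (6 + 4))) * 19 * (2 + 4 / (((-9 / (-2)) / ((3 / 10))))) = 884 / 3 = 294.67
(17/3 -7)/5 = -0.27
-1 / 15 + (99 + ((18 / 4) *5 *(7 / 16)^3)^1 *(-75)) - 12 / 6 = -5453207 / 122880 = -44.38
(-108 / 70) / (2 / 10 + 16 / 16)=-9 / 7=-1.29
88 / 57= 1.54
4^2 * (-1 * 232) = -3712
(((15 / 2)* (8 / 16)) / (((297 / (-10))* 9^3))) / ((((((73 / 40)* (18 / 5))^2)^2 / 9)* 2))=-625000000 / 1494106969932819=-0.00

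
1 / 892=0.00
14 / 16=7 / 8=0.88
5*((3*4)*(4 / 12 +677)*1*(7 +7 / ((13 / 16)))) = 8249920 / 13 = 634609.23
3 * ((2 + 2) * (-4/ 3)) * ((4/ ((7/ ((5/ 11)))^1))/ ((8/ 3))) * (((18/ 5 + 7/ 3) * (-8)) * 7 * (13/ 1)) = 74048/ 11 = 6731.64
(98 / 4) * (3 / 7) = 21 / 2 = 10.50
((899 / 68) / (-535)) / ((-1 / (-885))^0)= -899 / 36380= -0.02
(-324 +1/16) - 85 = -6543/16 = -408.94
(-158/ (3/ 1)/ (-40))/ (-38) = -79/ 2280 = -0.03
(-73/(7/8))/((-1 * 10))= 292/35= 8.34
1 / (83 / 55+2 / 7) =385 / 691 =0.56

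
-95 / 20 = -19 / 4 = -4.75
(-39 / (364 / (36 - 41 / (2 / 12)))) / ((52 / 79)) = 3555 / 104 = 34.18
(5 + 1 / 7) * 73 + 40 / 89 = 234172 / 623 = 375.88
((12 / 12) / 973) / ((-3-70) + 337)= 1 / 256872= 0.00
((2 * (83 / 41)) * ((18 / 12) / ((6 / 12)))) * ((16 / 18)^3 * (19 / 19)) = 84992 / 9963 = 8.53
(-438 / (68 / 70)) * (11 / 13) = -381.52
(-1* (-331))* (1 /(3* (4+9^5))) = 331 /177159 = 0.00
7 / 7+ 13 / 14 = 27 / 14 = 1.93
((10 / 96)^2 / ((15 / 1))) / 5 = 1 / 6912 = 0.00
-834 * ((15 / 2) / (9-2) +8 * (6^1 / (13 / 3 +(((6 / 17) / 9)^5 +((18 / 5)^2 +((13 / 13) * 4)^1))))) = -3565955007800595 / 1285679099243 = -2773.60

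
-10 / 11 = -0.91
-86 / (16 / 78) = -1677 / 4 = -419.25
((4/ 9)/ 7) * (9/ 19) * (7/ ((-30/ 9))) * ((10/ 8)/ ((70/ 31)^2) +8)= -0.52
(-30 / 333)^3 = -1000 / 1367631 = -0.00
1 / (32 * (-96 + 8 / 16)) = -1 / 3056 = -0.00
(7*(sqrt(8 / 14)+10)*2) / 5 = 30.12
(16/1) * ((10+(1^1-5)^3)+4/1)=-800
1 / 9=0.11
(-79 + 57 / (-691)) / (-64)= 27323 / 22112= 1.24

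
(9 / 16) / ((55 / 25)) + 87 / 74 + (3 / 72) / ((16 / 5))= 225739 / 156288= 1.44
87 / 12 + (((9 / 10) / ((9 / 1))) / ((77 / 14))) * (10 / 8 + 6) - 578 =-31384 / 55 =-570.62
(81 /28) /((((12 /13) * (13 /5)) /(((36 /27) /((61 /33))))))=1485 /1708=0.87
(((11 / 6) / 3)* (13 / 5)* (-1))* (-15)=143 / 6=23.83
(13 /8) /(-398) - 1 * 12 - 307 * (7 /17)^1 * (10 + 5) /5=-21177005 /54128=-391.24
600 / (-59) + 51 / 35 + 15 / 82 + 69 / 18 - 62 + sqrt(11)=-16940473 / 253995 + sqrt(11)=-63.38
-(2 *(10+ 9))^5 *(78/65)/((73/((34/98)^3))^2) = -11475266008959552/368801097470645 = -31.12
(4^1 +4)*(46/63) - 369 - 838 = -1201.16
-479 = -479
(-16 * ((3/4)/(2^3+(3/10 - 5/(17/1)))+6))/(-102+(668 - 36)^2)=-66348/271738621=-0.00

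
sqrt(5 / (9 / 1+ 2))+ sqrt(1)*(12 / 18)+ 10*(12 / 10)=sqrt(55) / 11+ 38 / 3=13.34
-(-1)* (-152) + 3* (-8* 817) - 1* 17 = -19777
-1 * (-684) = 684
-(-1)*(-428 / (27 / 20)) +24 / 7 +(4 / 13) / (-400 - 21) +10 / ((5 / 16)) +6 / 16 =-2327262473 / 8275176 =-281.23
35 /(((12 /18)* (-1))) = -105 /2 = -52.50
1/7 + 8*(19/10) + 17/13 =7576/455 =16.65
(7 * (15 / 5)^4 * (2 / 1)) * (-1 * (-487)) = 552258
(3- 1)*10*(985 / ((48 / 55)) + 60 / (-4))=22272.92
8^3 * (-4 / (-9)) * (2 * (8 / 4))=8192 / 9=910.22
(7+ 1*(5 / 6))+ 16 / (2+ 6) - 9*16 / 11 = -215 / 66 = -3.26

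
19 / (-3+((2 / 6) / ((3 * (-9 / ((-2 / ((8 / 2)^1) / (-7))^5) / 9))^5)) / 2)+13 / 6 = -4920618321369519600072240031334387 / 1180948397128684704017337607520262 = -4.17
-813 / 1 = -813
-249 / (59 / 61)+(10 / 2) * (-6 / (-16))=-120627 / 472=-255.57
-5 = -5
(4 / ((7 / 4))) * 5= 80 / 7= 11.43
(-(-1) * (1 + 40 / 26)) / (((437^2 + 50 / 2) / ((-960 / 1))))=-15840 / 1241461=-0.01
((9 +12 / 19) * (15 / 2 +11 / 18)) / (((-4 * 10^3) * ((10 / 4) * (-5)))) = 4453 / 2850000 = 0.00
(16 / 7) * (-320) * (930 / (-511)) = 4761600 / 3577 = 1331.17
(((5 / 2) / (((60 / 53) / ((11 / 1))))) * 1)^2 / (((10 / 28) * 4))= 413.06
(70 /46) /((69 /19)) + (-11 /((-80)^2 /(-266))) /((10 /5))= 6577781 /10156800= 0.65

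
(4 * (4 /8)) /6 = 1 /3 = 0.33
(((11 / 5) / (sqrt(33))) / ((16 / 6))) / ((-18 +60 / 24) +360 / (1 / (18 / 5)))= sqrt(33) / 51220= 0.00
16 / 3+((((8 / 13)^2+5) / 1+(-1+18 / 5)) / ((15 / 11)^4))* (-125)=-96884422 / 342225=-283.10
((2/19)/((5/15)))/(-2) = -3/19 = -0.16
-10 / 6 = -5 / 3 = -1.67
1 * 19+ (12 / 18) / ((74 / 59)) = 2168 / 111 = 19.53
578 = 578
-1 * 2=-2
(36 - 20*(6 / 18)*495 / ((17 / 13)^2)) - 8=-549608 / 289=-1901.76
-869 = -869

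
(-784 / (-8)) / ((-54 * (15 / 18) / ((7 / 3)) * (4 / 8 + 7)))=-1372 / 2025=-0.68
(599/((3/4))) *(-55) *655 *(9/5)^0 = -86315900/3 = -28771966.67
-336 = -336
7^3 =343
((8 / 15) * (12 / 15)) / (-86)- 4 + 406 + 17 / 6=870381 / 2150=404.83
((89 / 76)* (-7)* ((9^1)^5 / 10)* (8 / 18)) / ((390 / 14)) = -772.27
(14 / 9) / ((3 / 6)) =28 / 9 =3.11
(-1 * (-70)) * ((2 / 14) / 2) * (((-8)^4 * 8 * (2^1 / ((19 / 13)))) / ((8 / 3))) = 1597440 / 19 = 84075.79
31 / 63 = 0.49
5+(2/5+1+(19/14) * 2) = 319/35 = 9.11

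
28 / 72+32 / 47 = 905 / 846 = 1.07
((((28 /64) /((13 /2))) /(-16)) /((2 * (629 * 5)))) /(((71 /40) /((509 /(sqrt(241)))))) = -3563 * sqrt(241) /4477332704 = -0.00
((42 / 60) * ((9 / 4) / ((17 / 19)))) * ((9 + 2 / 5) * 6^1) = 168777 / 1700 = 99.28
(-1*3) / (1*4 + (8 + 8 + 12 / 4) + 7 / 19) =-19 / 148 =-0.13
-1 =-1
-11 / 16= -0.69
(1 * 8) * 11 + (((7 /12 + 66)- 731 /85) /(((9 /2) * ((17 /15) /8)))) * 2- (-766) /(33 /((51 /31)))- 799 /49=745954571 /2556477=291.79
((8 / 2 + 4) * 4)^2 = 1024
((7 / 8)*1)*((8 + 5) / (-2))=-91 / 16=-5.69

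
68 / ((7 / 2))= 136 / 7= 19.43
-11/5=-2.20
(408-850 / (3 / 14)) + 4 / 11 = -117424 / 33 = -3558.30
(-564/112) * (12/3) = -141/7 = -20.14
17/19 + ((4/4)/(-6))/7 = 0.87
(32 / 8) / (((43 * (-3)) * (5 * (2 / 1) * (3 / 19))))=-38 / 1935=-0.02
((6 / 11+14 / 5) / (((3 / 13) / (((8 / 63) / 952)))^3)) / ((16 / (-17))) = -50531 / 73615634637930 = -0.00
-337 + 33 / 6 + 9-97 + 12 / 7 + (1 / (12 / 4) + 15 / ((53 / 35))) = -907199 / 2226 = -407.55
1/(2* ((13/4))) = 2/13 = 0.15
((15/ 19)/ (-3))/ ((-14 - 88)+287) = -1/ 703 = -0.00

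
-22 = -22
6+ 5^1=11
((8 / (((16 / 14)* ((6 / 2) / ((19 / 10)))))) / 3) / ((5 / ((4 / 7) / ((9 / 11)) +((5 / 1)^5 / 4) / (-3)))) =-1243531 / 16200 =-76.76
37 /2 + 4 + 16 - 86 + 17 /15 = -1391 /30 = -46.37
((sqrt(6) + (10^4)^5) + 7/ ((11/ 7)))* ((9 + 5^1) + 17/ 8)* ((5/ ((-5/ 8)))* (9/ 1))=-1277100000000000000056889/ 11 - 1161* sqrt(6)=-116100000000000000008015.60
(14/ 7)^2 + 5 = 9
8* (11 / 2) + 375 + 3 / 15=2096 / 5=419.20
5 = 5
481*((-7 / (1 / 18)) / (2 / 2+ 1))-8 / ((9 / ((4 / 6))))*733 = -829909 / 27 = -30737.37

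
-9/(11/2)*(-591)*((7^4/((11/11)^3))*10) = 23219852.73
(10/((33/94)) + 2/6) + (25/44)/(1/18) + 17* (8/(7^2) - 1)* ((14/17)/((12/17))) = 5186/231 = 22.45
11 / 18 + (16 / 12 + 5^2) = 485 / 18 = 26.94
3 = 3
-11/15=-0.73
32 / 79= 0.41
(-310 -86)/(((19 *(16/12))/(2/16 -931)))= 2211759/152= 14551.05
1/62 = 0.02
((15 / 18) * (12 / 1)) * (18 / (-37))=-180 / 37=-4.86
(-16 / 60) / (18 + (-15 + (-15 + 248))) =-1 / 885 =-0.00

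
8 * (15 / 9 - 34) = -776 / 3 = -258.67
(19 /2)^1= 19 /2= 9.50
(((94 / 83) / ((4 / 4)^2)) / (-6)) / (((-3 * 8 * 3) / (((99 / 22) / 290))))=47 / 1155360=0.00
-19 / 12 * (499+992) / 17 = -9443 / 68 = -138.87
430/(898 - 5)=430/893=0.48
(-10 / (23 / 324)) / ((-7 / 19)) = 61560 / 161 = 382.36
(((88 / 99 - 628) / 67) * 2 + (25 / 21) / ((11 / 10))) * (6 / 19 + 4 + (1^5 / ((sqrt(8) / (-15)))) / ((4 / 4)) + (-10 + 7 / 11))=863966930 / 9704079 + 2047315 * sqrt(2) / 30954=182.57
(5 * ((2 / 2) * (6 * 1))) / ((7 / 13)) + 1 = 397 / 7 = 56.71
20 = 20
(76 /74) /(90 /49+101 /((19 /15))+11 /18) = 636804 /50958287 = 0.01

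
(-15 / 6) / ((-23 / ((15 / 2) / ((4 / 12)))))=225 / 92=2.45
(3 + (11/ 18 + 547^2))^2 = 29007132473929/ 324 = 89528186647.93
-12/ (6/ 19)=-38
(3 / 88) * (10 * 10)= 75 / 22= 3.41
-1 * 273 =-273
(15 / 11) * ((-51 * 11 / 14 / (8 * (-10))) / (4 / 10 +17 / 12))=2295 / 6104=0.38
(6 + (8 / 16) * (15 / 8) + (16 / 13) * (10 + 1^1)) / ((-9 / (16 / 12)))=-4259 / 1404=-3.03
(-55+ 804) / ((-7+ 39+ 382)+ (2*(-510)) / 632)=118342 / 65157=1.82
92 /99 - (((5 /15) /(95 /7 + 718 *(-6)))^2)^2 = 676151523899496489937 /727597835500545164331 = 0.93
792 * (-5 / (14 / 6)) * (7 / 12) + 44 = -946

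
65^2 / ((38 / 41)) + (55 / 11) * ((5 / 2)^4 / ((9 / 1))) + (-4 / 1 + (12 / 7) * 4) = 87775745 / 19152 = 4583.11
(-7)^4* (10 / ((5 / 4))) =19208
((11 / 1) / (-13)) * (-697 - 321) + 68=929.38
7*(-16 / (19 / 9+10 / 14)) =-3528 / 89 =-39.64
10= 10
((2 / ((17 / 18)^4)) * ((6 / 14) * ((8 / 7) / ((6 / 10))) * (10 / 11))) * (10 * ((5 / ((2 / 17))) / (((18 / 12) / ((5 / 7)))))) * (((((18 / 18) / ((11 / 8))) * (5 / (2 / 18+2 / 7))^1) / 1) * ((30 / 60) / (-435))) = -3359232000 / 844746133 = -3.98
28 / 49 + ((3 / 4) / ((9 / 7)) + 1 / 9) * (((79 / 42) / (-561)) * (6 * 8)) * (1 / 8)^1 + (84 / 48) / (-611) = 23952449 / 43189146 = 0.55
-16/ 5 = -3.20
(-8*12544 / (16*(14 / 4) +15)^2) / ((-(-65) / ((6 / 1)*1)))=-602112 / 327665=-1.84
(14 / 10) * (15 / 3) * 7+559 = 608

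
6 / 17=0.35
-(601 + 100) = -701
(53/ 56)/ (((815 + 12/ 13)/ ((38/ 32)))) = 13091/ 9503872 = 0.00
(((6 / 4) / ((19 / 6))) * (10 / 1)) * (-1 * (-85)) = 7650 / 19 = 402.63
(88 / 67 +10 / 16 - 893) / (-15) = 159203 / 2680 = 59.40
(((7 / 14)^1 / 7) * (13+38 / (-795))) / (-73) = -1471 / 116070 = -0.01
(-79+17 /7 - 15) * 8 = -5128 /7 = -732.57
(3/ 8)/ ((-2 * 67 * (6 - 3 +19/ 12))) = -9/ 14740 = -0.00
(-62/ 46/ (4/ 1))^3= -29791/ 778688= -0.04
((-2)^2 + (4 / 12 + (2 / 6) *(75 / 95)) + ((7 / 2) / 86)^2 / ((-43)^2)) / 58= 0.08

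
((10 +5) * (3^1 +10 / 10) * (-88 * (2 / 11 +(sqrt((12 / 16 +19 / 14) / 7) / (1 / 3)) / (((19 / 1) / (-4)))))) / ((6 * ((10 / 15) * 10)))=21.74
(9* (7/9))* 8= 56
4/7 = 0.57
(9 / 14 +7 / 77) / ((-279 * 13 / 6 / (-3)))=113 / 31031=0.00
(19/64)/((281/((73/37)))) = 0.00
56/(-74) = -28/37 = -0.76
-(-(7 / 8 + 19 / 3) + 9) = -43 / 24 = -1.79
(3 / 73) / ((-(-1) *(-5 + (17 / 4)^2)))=48 / 15257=0.00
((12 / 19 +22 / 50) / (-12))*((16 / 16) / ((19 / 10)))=-509 / 10830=-0.05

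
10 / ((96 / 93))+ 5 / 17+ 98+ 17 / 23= 680157 / 6256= 108.72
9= 9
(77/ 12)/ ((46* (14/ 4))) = 11/ 276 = 0.04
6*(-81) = -486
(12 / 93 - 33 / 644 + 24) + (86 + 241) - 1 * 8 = 6849205 / 19964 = 343.08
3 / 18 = 1 / 6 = 0.17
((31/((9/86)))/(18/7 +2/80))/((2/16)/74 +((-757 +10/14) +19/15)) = -15467065600/102358428099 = -0.15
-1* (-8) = 8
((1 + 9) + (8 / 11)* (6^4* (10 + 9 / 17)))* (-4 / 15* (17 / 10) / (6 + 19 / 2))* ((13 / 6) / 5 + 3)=-382694852 / 383625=-997.58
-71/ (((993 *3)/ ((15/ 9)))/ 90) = -3550/ 993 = -3.58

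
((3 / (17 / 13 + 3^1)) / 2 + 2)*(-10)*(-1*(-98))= -9205 / 4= -2301.25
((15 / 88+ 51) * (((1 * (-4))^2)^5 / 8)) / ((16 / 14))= 5868637.09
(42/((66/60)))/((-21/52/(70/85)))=-14560/187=-77.86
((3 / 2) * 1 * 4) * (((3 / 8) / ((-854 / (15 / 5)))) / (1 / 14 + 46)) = -9 / 52460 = -0.00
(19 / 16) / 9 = 19 / 144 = 0.13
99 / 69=33 / 23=1.43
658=658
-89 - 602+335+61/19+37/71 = -475210/1349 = -352.27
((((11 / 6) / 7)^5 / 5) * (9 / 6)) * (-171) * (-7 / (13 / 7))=3059969 / 12841920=0.24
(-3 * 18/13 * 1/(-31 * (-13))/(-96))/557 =9/46689968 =0.00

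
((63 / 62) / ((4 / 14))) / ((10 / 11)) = 4851 / 1240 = 3.91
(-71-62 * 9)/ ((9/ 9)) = -629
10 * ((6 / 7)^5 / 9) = 8640 / 16807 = 0.51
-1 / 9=-0.11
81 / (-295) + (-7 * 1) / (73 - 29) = -0.43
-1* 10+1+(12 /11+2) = -65 /11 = -5.91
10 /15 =2 /3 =0.67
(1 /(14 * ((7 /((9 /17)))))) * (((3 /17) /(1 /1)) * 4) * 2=0.01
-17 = -17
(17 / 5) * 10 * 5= 170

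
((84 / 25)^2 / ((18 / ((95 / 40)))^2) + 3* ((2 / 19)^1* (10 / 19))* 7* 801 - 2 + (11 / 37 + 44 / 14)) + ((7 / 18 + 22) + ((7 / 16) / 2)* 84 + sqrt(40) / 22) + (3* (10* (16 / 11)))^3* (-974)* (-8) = sqrt(10) / 11 + 2417138469044978770397 / 3733415070000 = 647433629.75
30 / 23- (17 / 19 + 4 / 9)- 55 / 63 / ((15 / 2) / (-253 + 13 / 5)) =12022343 / 412965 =29.11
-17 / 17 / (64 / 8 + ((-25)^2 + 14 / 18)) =-9 / 5704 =-0.00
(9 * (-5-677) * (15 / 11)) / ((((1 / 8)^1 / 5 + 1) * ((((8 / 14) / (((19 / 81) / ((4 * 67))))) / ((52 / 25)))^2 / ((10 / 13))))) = -14257334 / 223619535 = -0.06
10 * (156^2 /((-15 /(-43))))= 697632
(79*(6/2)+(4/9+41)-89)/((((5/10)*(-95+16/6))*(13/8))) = -2.53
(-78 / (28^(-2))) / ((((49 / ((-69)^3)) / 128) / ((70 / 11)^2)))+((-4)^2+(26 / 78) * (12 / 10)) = 1285694871561922 / 605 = 2125115490185.00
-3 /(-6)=1 /2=0.50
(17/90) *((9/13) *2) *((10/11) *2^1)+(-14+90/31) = -47084/4433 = -10.62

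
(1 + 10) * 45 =495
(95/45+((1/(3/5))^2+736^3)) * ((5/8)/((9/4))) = 110746739.14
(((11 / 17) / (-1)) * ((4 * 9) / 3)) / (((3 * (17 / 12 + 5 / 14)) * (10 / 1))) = -1848 / 12665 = -0.15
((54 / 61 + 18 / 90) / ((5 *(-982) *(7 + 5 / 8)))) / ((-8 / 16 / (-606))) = -1604688 / 45675275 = -0.04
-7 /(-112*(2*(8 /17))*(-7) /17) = -289 /1792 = -0.16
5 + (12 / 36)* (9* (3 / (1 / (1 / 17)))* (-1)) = 76 / 17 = 4.47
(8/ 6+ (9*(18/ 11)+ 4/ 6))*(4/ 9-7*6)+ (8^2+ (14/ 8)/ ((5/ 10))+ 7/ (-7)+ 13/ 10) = -28229/ 45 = -627.31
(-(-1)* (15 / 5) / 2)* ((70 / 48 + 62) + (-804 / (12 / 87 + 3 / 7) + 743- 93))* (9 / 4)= -2382.00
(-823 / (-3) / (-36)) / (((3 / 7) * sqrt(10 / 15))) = -5761 * sqrt(6) / 648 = -21.78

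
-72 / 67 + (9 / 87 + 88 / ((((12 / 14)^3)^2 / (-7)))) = -17612589523 / 11331576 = -1554.29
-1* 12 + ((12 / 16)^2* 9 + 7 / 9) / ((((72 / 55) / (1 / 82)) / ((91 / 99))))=-91436353 / 7651584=-11.95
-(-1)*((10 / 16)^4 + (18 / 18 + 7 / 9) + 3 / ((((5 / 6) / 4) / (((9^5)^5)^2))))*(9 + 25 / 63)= 50613008126241602244322066625579153958116269864956682481 / 725760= 69737941091051590393962280000000000000000000000000.00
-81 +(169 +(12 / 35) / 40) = 30803 / 350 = 88.01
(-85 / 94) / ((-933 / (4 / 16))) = 85 / 350808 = 0.00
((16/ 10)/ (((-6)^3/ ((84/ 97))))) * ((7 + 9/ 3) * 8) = -448/ 873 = -0.51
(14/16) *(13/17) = 91/136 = 0.67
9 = 9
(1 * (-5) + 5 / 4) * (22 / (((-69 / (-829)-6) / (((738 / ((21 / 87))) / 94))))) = 32527473 / 71722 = 453.52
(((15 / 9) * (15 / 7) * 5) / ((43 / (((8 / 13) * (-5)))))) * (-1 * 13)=5000 / 301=16.61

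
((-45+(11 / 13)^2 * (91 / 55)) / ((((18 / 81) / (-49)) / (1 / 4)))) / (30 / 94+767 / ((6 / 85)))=44272872 / 199176575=0.22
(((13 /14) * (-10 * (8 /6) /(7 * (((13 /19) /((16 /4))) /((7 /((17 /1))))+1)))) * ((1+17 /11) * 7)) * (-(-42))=-7745920 /8283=-935.16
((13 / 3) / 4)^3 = 2197 / 1728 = 1.27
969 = 969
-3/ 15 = -1/ 5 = -0.20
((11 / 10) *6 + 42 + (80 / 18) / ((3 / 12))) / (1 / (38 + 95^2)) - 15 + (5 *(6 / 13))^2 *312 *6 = 611536.03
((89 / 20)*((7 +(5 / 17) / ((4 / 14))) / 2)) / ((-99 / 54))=-72891 / 7480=-9.74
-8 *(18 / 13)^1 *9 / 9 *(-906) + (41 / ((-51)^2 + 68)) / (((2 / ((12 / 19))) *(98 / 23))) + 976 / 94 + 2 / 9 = 137273927327681 / 13664129661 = 10046.30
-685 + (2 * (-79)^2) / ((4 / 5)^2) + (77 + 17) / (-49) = 18816.21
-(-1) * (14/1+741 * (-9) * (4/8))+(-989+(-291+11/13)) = -119591/26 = -4599.65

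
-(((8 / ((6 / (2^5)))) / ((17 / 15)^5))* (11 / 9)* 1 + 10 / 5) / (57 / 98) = -4159091972 / 80931849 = -51.39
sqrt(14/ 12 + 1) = 1.47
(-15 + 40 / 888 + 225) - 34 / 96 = 124137 / 592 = 209.69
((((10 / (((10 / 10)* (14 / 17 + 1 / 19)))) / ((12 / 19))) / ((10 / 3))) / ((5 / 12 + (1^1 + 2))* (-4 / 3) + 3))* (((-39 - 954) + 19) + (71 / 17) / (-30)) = 3395.04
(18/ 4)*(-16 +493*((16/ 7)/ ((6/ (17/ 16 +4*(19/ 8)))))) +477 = 261291/ 28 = 9331.82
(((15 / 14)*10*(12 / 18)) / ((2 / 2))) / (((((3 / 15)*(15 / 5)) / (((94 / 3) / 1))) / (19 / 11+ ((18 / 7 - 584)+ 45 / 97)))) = -33889538000 / 156849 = -216064.74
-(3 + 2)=-5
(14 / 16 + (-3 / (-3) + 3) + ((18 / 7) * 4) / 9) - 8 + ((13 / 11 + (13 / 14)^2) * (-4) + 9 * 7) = 52.84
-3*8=-24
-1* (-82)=82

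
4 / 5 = 0.80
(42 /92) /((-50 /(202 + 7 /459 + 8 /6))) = -653359 /351900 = -1.86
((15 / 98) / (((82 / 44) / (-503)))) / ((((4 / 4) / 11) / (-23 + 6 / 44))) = 41746485 / 4018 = 10389.87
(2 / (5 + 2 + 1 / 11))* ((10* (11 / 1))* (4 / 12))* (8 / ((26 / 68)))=329120 / 1521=216.38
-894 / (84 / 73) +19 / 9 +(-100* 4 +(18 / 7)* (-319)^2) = 32822537 / 126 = 260496.33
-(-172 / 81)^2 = -29584 / 6561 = -4.51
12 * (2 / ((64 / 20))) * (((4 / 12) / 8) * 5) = 25 / 16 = 1.56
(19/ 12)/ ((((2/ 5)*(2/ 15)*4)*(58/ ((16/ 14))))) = 475/ 3248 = 0.15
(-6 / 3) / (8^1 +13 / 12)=-24 / 109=-0.22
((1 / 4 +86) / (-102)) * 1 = -115 / 136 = -0.85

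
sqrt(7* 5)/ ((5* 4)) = sqrt(35)/ 20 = 0.30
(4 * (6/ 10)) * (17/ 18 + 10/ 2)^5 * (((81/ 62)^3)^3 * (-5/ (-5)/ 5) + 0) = 106952949501900841170009/ 2707417309252710400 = 39503.68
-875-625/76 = -67125/76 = -883.22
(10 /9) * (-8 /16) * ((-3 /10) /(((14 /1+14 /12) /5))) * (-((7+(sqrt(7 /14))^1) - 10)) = 15 /91 - 5 * sqrt(2) /182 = 0.13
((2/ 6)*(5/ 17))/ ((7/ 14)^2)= 20/ 51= 0.39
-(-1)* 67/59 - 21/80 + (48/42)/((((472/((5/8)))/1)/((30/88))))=635009/726880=0.87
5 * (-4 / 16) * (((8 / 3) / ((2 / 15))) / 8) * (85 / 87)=-2125 / 696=-3.05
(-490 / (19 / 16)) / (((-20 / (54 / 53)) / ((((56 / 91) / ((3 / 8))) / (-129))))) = -150528 / 562913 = -0.27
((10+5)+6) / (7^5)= 3 / 2401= 0.00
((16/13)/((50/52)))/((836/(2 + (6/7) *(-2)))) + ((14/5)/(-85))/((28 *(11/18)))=-37/24871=-0.00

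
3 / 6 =1 / 2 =0.50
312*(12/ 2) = 1872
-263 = -263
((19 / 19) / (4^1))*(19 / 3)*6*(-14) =-133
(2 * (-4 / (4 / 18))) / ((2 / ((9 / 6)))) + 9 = -18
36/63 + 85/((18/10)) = 3011/63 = 47.79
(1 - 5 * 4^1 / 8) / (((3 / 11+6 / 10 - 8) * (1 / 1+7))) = 165 / 6272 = 0.03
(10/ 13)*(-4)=-40/ 13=-3.08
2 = 2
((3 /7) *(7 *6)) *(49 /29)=882 /29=30.41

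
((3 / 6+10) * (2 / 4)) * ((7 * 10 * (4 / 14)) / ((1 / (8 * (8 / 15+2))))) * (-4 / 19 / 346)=-224 / 173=-1.29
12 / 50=6 / 25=0.24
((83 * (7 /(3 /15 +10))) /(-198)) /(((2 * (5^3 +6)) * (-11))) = 2905 /29102436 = 0.00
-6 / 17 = -0.35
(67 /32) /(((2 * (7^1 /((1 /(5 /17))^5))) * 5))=95130419 /7000000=13.59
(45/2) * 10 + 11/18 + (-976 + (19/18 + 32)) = -2152/3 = -717.33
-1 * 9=-9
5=5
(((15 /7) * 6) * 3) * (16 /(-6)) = -720 /7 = -102.86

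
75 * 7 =525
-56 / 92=-0.61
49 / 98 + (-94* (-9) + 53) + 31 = 1861 / 2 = 930.50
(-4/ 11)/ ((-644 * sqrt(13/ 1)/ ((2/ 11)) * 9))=2 * sqrt(13)/ 2279277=0.00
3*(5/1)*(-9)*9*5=-6075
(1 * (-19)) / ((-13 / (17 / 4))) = 6.21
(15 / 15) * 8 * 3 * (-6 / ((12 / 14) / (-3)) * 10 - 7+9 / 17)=83040 / 17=4884.71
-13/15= -0.87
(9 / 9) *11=11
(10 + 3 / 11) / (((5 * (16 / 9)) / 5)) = 1017 / 176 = 5.78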